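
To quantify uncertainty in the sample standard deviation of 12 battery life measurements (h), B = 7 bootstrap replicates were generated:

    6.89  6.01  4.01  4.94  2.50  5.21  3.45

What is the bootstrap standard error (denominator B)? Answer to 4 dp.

SE* = 1.3993

Bootstrap SE is the standard deviation of the 7 replicate standard deviations.
Mean of replicates: (6.89 + 6.01 + 4.01 + 4.94 + 2.50 + 5.21 + 3.45) / 7 = 33.01000 / 7 = 4.71571
Sum of squared deviations: (+2.17429)² + (+1.29429)² + (−0.70571)² + (+0.22429)² + (−2.21571)² + (+0.49429)² + (−1.26571)² = 13.70677
Variance = 13.70677 / 7 = 1.95811
SE* = √1.95811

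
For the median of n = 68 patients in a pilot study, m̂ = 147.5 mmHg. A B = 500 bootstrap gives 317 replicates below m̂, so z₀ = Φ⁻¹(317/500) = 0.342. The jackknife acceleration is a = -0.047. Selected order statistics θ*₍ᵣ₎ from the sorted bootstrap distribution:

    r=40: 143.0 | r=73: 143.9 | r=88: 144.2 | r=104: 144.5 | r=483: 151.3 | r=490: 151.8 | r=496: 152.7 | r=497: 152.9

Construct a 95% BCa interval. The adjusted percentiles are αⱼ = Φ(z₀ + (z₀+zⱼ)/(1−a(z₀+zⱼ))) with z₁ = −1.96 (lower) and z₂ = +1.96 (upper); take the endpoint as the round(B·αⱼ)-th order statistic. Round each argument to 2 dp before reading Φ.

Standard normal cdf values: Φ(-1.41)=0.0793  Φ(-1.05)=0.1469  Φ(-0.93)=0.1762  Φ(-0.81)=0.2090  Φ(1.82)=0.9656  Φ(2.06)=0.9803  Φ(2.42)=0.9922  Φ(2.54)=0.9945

(143.0, 152.7)

Lower: z₀ + z₁ = 0.342 + (-1.960) = -1.618; 1 − a(z₀+z₁) = 1 − (-0.047)(-1.618) = 0.9240; argument = 0.342 + (-1.618)/0.9240 = -1.4092 → -1.41.
α₁ = Φ(-1.41) = 0.0793; rank = round(500 × 0.0793) = 40; θ*₍40₎ = 143.0.
Upper: z₀ + z₂ = 2.302; 1 − a(z₀+z₂) = 1.1082; argument = 2.4193 → 2.42; α₂ = 0.9922; rank = 496; θ*₍496₎ = 152.7.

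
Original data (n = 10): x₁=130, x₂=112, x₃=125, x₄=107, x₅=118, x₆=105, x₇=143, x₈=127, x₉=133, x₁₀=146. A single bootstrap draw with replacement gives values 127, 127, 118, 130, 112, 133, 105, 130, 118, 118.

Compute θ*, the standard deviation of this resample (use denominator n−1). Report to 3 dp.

θ* = 9.041

Mean = 121.8000; sum of squared deviations = 735.6000
s² = 735.6000 / 9 = 81.7333
s = √81.7333 = 9.041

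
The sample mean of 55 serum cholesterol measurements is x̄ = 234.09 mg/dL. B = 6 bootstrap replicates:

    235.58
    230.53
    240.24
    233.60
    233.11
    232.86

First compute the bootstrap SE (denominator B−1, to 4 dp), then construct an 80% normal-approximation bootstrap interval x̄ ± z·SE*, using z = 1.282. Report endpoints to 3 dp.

Mean of replicates = 234.3200; sum of squared deviations = 55.1122; SE* = √(55.1122/5) = 3.3200
Margin = 1.282 × 3.3200 = 4.2562
Interval: 234.09 ± 4.2562

(229.834, 238.346)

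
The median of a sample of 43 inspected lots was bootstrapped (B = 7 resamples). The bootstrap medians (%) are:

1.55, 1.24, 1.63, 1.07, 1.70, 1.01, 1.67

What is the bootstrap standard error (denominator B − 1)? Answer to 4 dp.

SE* = 0.2956

Bootstrap SE is the standard deviation of the 7 replicate medians.
Mean of replicates: (1.55 + 1.24 + 1.63 + 1.07 + 1.70 + 1.01 + 1.67) / 7 = 9.87000 / 7 = 1.41000
Sum of squared deviations: (+0.14000)² + (−0.17000)² + (+0.22000)² + (−0.34000)² + (+0.29000)² + (−0.40000)² + (+0.26000)² = 0.52420
Variance = 0.52420 / 6 = 0.08737
SE* = √0.08737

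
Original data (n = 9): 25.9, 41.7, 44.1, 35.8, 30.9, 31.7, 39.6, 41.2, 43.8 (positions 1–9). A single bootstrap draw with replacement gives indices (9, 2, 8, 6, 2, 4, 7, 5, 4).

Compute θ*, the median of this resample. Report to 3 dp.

Resample values: 43.8, 41.7, 41.2, 31.7, 41.7, 35.8, 39.6, 30.9, 35.8.
Sorted: 30.9, 31.7, 35.8, 35.8, 39.6, 41.2, 41.7, 41.7, 43.8
Median = middle value = 39.600

θ* = 39.600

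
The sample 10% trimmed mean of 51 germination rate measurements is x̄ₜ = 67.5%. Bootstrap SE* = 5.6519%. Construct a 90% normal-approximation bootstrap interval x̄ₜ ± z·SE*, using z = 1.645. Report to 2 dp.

Margin = 1.645 × 5.6519 = 9.297
Interval: 67.5 ± 9.297

(58.20, 76.80)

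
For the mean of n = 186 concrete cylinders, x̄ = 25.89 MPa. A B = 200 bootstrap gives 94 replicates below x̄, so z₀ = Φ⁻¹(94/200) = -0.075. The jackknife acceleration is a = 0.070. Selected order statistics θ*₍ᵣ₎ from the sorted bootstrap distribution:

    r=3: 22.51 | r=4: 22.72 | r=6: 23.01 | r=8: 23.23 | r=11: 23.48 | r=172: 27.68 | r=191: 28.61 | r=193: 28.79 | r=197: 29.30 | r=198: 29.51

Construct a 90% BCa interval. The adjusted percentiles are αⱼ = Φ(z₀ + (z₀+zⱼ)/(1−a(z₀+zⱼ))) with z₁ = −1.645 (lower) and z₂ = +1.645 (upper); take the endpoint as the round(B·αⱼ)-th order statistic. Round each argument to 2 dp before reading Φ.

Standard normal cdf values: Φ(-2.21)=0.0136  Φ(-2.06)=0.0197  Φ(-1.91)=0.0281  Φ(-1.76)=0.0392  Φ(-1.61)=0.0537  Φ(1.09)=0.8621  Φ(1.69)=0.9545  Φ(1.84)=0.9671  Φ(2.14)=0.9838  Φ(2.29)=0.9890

(23.48, 28.61)

Lower: z₀ + z₁ = -0.075 + (-1.645) = -1.720; 1 − a(z₀+z₁) = 1 − (0.070)(-1.720) = 1.1204; argument = -0.075 + (-1.720)/1.1204 = -1.6102 → -1.61.
α₁ = Φ(-1.61) = 0.0537; rank = round(200 × 0.0537) = 11; θ*₍11₎ = 23.48.
Upper: z₀ + z₂ = 1.570; 1 − a(z₀+z₂) = 0.8901; argument = 1.6888 → 1.69; α₂ = 0.9545; rank = 191; θ*₍191₎ = 28.61.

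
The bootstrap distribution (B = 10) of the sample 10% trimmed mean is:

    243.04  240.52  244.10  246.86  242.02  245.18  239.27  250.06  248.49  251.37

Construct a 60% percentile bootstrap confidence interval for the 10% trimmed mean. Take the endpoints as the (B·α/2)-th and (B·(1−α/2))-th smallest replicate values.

(240.52, 248.49)

Sorted replicates: 239.27, 240.52, 242.02, 243.04, 244.10, 245.18, 246.86, 248.49, 250.06, 251.37
α = 0.40; lower rank = 10 × 0.200 = 2; upper rank = 10 × 0.800 = 8.
The 2nd smallest replicate is 240.52; the 8th is 248.49.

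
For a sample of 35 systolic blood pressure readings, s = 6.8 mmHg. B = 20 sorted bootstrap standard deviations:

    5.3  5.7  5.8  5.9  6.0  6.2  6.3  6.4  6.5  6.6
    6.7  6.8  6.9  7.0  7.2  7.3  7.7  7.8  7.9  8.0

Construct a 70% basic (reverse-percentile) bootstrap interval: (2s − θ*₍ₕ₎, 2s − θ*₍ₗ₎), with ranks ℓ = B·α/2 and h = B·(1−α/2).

(5.9, 7.8)

Percentile endpoints at ranks 3 and 17: θ*₍3₎ = 5.8, θ*₍17₎ = 7.7.
Basic interval reflects these around s:
  lower = 2 × 6.8 − 7.7 = 5.9
  upper = 2 × 6.8 − 5.8 = 7.8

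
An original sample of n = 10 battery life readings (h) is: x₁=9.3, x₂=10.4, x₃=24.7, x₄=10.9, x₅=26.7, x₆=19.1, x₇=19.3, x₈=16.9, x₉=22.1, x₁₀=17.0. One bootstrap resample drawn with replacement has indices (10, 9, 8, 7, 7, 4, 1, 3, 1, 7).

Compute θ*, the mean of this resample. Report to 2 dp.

θ* = 16.81

Resample values: 17.0, 22.1, 16.9, 19.3, 19.3, 10.9, 9.3, 24.7, 9.3, 19.3.
Mean = (17.0 + 22.1 + 16.9 + 19.3 + 19.3 + 10.9 + 9.3 + 24.7 + 9.3 + 19.3) / 10 = 168.10 / 10 = 16.81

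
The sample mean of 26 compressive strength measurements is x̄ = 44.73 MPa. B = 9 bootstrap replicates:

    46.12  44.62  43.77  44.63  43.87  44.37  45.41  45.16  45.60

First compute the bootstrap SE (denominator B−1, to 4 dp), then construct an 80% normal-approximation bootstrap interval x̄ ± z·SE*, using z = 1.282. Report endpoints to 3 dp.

(43.712, 45.748)

Mean of replicates = 44.8389; sum of squared deviations = 5.0425; SE* = √(5.0425/8) = 0.7939
Margin = 1.282 × 0.7939 = 1.0178
Interval: 44.73 ± 1.0178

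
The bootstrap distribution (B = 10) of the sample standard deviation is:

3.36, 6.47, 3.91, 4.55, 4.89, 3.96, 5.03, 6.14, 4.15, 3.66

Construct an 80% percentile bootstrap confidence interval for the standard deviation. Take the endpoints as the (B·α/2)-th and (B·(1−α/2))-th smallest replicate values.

Sorted replicates: 3.36, 3.66, 3.91, 3.96, 4.15, 4.55, 4.89, 5.03, 6.14, 6.47
α = 0.20; lower rank = 10 × 0.100 = 1; upper rank = 10 × 0.900 = 9.
The 1st smallest replicate is 3.36; the 9th is 6.14.

(3.36, 6.14)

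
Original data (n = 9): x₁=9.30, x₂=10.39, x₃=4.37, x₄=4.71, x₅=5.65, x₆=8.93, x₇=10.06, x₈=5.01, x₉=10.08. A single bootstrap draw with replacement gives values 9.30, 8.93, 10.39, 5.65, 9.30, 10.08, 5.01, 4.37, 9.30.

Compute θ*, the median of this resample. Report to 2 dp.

θ* = 9.30

Sorted: 4.37, 5.01, 5.65, 8.93, 9.30, 9.30, 9.30, 10.08, 10.39
Median = middle value = 9.30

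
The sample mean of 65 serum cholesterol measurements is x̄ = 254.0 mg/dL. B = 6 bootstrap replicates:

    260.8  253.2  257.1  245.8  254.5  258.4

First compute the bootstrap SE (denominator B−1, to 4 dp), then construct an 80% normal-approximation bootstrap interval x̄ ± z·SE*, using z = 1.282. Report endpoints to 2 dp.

Mean of replicates = 254.9667; sum of squared deviations = 137.7333; SE* = √(137.7333/5) = 5.2485
Margin = 1.282 × 5.2485 = 6.729
Interval: 254.0 ± 6.729

(247.27, 260.73)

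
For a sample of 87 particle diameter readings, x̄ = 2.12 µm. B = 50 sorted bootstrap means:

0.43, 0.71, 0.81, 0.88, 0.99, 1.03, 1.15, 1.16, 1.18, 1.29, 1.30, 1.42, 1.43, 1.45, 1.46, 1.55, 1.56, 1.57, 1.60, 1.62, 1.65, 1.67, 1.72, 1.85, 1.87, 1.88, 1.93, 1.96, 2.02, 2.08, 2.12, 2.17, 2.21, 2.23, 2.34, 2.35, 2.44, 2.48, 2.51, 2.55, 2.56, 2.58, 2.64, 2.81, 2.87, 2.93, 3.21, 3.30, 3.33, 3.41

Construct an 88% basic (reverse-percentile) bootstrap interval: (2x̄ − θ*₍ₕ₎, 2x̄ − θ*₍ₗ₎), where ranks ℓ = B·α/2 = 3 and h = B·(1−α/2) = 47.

(1.03, 3.43)

Percentile endpoints at ranks 3 and 47: θ*₍3₎ = 0.81, θ*₍47₎ = 3.21.
Basic interval reflects these around x̄:
  lower = 2 × 2.12 − 3.21 = 1.03
  upper = 2 × 2.12 − 0.81 = 3.43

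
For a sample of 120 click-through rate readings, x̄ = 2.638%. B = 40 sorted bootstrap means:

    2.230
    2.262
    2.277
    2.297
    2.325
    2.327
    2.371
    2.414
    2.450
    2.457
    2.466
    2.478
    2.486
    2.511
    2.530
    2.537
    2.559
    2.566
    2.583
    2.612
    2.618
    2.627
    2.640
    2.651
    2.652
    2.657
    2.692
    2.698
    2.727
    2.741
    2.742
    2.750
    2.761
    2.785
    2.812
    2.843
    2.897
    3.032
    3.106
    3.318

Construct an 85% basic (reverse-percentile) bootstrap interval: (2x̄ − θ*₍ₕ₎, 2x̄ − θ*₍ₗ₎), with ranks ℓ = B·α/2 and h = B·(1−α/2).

(2.379, 2.999)

Percentile endpoints at ranks 3 and 37: θ*₍3₎ = 2.277, θ*₍37₎ = 2.897.
Basic interval reflects these around x̄:
  lower = 2 × 2.638 − 2.897 = 2.379
  upper = 2 × 2.638 − 2.277 = 2.999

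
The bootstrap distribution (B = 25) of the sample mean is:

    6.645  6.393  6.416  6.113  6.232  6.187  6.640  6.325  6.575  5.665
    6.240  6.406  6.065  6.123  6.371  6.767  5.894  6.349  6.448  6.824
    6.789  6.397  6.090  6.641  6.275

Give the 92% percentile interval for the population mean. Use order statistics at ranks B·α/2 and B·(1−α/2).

(5.665, 6.789)

Sorted replicates: 5.665, 5.894, 6.065, 6.090, 6.113, 6.123, 6.187, 6.232, 6.240, 6.275, 6.325, 6.349, 6.371, 6.393, 6.397, 6.406, 6.416, 6.448, 6.575, 6.640, 6.641, 6.645, 6.767, 6.789, 6.824
α = 0.08; lower rank = 25 × 0.040 = 1; upper rank = 25 × 0.960 = 24.
The 1st smallest replicate is 5.665; the 24th is 6.789.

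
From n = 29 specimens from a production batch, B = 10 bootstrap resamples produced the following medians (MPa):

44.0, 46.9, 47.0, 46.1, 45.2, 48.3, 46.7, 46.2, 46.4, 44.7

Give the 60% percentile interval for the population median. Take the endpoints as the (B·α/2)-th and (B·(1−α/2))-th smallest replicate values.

Sorted replicates: 44.0, 44.7, 45.2, 46.1, 46.2, 46.4, 46.7, 46.9, 47.0, 48.3
α = 0.40; lower rank = 10 × 0.200 = 2; upper rank = 10 × 0.800 = 8.
The 2nd smallest replicate is 44.7; the 8th is 46.9.

(44.7, 46.9)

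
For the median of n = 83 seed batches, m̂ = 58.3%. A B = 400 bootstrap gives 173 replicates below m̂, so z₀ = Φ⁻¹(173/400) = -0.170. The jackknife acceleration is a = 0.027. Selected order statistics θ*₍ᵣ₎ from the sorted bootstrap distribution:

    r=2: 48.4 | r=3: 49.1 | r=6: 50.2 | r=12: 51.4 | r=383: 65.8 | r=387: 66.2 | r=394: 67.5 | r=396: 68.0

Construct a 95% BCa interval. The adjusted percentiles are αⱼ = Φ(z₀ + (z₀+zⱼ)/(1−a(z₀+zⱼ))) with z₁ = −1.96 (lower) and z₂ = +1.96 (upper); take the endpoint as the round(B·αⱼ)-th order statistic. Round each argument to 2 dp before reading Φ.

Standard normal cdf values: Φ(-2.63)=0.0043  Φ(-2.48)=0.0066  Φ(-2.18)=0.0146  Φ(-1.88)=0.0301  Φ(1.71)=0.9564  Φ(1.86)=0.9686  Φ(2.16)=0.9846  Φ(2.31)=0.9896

Lower: z₀ + z₁ = -0.170 + (-1.960) = -2.130; 1 − a(z₀+z₁) = 1 − (0.027)(-2.130) = 1.0575; argument = -0.170 + (-2.130)/1.0575 = -2.1842 → -2.18.
α₁ = Φ(-2.18) = 0.0146; rank = round(400 × 0.0146) = 6; θ*₍6₎ = 50.2.
Upper: z₀ + z₂ = 1.790; 1 − a(z₀+z₂) = 0.9517; argument = 1.7109 → 1.71; α₂ = 0.9564; rank = 383; θ*₍383₎ = 65.8.

(50.2, 65.8)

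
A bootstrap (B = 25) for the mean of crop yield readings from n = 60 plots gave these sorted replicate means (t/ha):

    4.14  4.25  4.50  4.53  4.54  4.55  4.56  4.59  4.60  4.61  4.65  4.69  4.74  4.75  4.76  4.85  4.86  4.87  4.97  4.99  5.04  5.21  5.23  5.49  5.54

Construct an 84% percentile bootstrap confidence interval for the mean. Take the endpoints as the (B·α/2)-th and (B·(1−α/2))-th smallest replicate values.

(4.25, 5.23)

α = 0.16; lower rank = 25 × 0.080 = 2; upper rank = 25 × 0.920 = 23.
The 2nd smallest replicate is 4.25; the 23rd is 5.23.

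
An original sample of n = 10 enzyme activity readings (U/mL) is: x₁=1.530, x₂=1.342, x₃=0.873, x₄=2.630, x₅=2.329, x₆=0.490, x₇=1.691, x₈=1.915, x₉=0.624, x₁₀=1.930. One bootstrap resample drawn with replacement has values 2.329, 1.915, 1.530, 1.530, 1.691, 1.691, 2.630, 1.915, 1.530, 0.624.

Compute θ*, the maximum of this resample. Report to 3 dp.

θ* = 2.630

Maximum = 2.630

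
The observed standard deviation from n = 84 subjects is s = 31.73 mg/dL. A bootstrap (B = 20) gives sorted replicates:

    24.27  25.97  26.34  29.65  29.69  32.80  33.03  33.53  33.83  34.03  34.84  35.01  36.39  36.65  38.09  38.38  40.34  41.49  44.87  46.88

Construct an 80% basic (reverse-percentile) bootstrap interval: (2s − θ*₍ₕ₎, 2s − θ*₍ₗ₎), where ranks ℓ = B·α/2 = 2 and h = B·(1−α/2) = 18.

Percentile endpoints at ranks 2 and 18: θ*₍2₎ = 25.97, θ*₍18₎ = 41.49.
Basic interval reflects these around s:
  lower = 2 × 31.73 − 41.49 = 21.97
  upper = 2 × 31.73 − 25.97 = 37.49

(21.97, 37.49)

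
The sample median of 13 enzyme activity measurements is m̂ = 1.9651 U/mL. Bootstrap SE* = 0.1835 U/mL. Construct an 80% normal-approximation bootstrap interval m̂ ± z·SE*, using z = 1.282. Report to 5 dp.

Margin = 1.282 × 0.1835 = 0.235247
Interval: 1.9651 ± 0.235247

(1.72985, 2.20035)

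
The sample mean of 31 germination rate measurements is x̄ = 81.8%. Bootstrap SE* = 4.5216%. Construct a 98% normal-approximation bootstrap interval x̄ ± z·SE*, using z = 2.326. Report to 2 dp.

(71.28, 92.32)

Margin = 2.326 × 4.5216 = 10.517
Interval: 81.8 ± 10.517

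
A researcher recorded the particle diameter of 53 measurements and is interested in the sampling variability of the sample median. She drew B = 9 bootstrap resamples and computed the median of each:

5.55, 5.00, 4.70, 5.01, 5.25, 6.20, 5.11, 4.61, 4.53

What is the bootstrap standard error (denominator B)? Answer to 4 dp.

SE* = 0.4919

Bootstrap SE is the standard deviation of the 9 replicate medians.
Mean of replicates: (5.55 + 5.00 + 4.70 + 5.01 + 5.25 + 6.20 + 5.11 + 4.61 + 4.53) / 9 = 45.96000 / 9 = 5.10667
Sum of squared deviations: (+0.44333)² + (−0.10667)² + (−0.40667)² + (−0.09667)² + (+0.14333)² + (+1.09333)² + (+0.00333)² + (−0.49667)² + (−0.57667)² = 2.17780
Variance = 2.17780 / 9 = 0.24198
SE* = √0.24198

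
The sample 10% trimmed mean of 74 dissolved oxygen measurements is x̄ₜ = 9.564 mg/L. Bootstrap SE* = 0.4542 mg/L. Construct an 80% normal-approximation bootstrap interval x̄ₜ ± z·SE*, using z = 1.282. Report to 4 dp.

(8.9817, 10.1463)

Margin = 1.282 × 0.4542 = 0.58228
Interval: 9.564 ± 0.58228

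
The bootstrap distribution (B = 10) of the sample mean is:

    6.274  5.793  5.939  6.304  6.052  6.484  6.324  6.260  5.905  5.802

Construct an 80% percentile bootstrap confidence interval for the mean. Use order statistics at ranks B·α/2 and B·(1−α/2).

(5.793, 6.324)

Sorted replicates: 5.793, 5.802, 5.905, 5.939, 6.052, 6.260, 6.274, 6.304, 6.324, 6.484
α = 0.20; lower rank = 10 × 0.100 = 1; upper rank = 10 × 0.900 = 9.
The 1st smallest replicate is 5.793; the 9th is 6.324.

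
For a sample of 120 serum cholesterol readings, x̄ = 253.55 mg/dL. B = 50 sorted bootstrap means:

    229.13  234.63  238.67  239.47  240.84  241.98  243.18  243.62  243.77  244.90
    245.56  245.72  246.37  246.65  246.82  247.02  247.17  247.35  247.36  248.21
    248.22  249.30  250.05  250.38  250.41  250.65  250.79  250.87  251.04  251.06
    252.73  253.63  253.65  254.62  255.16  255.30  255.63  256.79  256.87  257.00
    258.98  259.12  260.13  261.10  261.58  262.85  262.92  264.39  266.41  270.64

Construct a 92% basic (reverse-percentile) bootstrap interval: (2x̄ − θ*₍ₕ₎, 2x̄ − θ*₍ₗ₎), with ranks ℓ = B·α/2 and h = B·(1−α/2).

Percentile endpoints at ranks 2 and 48: θ*₍2₎ = 234.63, θ*₍48₎ = 264.39.
Basic interval reflects these around x̄:
  lower = 2 × 253.55 − 264.39 = 242.71
  upper = 2 × 253.55 − 234.63 = 272.47

(242.71, 272.47)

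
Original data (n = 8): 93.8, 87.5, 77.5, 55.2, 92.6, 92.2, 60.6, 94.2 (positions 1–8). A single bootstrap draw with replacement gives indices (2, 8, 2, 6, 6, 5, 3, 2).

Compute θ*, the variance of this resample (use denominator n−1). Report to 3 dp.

Resample values: 87.5, 94.2, 87.5, 92.2, 92.2, 92.6, 77.5, 87.5.
Mean = 88.9000; sum of squared deviations = 199.4000
s² = 199.4000 / 7 = 28.4857

θ* = 28.486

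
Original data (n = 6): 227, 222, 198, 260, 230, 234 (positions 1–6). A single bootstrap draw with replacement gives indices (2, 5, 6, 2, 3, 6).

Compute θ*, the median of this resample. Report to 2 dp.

θ* = 226.00

Resample values: 222, 230, 234, 222, 198, 234.
Sorted: 198, 222, 222, 230, 234, 234
Median = average of the two middle values = 226.00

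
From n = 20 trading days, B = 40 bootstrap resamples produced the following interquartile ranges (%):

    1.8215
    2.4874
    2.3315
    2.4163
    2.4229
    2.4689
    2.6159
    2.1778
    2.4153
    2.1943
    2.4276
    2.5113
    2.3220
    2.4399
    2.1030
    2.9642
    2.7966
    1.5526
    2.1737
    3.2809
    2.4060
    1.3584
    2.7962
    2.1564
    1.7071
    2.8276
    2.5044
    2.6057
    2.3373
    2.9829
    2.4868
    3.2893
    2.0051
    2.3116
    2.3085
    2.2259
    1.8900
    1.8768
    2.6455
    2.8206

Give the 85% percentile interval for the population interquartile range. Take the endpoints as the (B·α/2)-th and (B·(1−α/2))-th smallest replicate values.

(1.7071, 2.9642)

Sorted replicates: 1.3584, 1.5526, 1.7071, 1.8215, 1.8768, 1.8900, 2.0051, 2.1030, 2.1564, 2.1737, 2.1778, 2.1943, 2.2259, 2.3085, 2.3116, 2.3220, 2.3315, 2.3373, 2.4060, 2.4153, 2.4163, 2.4229, 2.4276, 2.4399, 2.4689, 2.4868, 2.4874, 2.5044, 2.5113, 2.6057, 2.6159, 2.6455, 2.7962, 2.7966, 2.8206, 2.8276, 2.9642, 2.9829, 3.2809, 3.2893
α = 0.15; lower rank = 40 × 0.075 = 3; upper rank = 40 × 0.925 = 37.
The 3rd smallest replicate is 1.7071; the 37th is 2.9642.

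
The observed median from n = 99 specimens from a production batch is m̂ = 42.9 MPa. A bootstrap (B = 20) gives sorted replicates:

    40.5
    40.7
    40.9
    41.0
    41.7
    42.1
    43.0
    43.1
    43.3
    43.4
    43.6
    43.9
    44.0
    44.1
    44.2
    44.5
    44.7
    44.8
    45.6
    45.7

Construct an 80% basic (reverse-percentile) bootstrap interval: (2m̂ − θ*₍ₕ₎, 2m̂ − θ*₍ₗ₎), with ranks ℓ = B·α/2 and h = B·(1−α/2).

(41.0, 45.1)

Percentile endpoints at ranks 2 and 18: θ*₍2₎ = 40.7, θ*₍18₎ = 44.8.
Basic interval reflects these around m̂:
  lower = 2 × 42.9 − 44.8 = 41.0
  upper = 2 × 42.9 − 40.7 = 45.1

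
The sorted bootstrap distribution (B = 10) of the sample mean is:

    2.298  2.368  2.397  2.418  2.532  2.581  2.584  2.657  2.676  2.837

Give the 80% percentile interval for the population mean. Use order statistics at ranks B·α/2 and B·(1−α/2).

α = 0.20; lower rank = 10 × 0.100 = 1; upper rank = 10 × 0.900 = 9.
The 1st smallest replicate is 2.298; the 9th is 2.676.

(2.298, 2.676)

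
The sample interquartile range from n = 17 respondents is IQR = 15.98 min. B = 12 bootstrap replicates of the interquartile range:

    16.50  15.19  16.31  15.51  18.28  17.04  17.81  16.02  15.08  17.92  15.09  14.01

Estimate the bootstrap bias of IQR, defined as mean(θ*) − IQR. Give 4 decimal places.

mean(θ*) = (16.50 + 15.19 + 16.31 + 15.51 + 18.28 + 17.04 + 17.81 + 16.02 + 15.08 + 17.92 + 15.09 + 14.01) / 12 = 16.23000
bias = 16.23000 − 15.98

bias = +0.2500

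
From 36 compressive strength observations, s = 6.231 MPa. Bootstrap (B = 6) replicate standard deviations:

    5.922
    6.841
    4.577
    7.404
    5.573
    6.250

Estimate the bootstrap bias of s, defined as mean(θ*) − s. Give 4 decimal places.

mean(θ*) = (5.922 + 6.841 + 4.577 + 7.404 + 5.573 + 6.250) / 6 = 6.09450
bias = 6.09450 − 6.231

bias = −0.1365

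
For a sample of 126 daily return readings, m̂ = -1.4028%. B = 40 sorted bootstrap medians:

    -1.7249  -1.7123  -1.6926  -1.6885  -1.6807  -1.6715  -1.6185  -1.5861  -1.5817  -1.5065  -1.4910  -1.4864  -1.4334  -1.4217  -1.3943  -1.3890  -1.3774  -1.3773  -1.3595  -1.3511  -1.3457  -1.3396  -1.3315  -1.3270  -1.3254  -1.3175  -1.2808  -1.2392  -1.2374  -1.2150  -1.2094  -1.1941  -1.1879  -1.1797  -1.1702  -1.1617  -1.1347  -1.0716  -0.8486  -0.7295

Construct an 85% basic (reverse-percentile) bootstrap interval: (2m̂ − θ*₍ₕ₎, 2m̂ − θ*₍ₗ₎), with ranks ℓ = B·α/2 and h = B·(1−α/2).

(-1.6709, -1.1130)

Percentile endpoints at ranks 3 and 37: θ*₍3₎ = -1.6926, θ*₍37₎ = -1.1347.
Basic interval reflects these around m̂:
  lower = 2 × -1.4028 − -1.1347 = -1.6709
  upper = 2 × -1.4028 − -1.6926 = -1.1130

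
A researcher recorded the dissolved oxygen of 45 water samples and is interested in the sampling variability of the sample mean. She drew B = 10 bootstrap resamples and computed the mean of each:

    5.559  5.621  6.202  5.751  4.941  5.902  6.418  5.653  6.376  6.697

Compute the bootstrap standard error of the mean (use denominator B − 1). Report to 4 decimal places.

SE* = 0.5182

Bootstrap SE is the standard deviation of the 10 replicate means.
Mean of replicates: (5.559 + 5.621 + 6.202 + 5.751 + 4.941 + 5.902 + 6.418 + 5.653 + 6.376 + 6.697) / 10 = 59.12000 / 10 = 5.91200
Sum of squared deviations: (−0.35300)² + (−0.29100)² + (+0.29000)² + (−0.16100)² + (−0.97100)² + (−0.01000)² + (+0.50600)² + (−0.25900)² + (+0.46400)² + (+0.78500)² = 2.41689
Variance = 2.41689 / 9 = 0.26854
SE* = √0.26854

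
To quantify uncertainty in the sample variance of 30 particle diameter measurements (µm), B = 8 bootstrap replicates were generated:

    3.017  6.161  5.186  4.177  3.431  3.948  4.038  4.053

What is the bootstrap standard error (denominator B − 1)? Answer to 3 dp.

SE* = 0.993

Bootstrap SE is the standard deviation of the 8 replicate variances.
Mean of replicates: (3.017 + 6.161 + 5.186 + 4.177 + 3.431 + 3.948 + 4.038 + 4.053) / 8 = 34.0110 / 8 = 4.2514
Sum of squared deviations: (−1.2344)² + (+1.9096)² + (+0.9346)² + (−0.0744)² + (−0.8204)² + (−0.3034)² + (−0.2134)² + (−0.1984)² = 6.8993
Variance = 6.8993 / 7 = 0.9856
SE* = √0.9856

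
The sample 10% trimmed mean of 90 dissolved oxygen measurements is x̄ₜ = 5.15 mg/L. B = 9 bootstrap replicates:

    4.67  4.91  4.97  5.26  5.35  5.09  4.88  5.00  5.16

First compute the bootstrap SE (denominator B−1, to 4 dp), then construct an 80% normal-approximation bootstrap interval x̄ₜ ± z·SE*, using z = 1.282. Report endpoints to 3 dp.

Mean of replicates = 5.0322; sum of squared deviations = 0.3468; SE* = √(0.3468/8) = 0.2082
Margin = 1.282 × 0.2082 = 0.2669
Interval: 5.15 ± 0.2669

(4.883, 5.417)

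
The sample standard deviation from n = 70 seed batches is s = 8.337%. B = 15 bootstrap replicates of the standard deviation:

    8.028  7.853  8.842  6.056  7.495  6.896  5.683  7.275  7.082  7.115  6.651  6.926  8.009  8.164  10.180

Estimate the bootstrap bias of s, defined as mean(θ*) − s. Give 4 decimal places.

bias = −0.8533

mean(θ*) = (8.028 + 7.853 + 8.842 + 6.056 + 7.495 + 6.896 + 5.683 + 7.275 + 7.082 + 7.115 + 6.651 + 6.926 + 8.009 + 8.164 + 10.180) / 15 = 7.48367
bias = 7.48367 − 8.337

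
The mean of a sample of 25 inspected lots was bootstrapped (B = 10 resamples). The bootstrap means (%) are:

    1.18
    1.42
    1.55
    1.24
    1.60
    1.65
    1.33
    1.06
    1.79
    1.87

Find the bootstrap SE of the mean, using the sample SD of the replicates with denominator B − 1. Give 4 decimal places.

SE* = 0.2678

Bootstrap SE is the standard deviation of the 10 replicate means.
Mean of replicates: (1.18 + 1.42 + 1.55 + 1.24 + 1.60 + 1.65 + 1.33 + 1.06 + 1.79 + 1.87) / 10 = 14.69000 / 10 = 1.46900
Sum of squared deviations: (−0.28900)² + (−0.04900)² + (+0.08100)² + (−0.22900)² + (+0.13100)² + (+0.18100)² + (−0.13900)² + (−0.40900)² + (+0.32100)² + (+0.40100)² = 0.64529
Variance = 0.64529 / 9 = 0.07170
SE* = √0.07170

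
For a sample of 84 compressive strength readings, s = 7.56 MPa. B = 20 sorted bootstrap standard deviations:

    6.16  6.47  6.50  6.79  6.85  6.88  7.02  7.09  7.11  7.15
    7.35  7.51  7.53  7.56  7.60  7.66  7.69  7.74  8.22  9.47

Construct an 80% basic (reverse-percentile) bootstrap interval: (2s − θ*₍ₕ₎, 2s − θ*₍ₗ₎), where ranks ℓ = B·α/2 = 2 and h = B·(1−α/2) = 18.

(7.38, 8.65)

Percentile endpoints at ranks 2 and 18: θ*₍2₎ = 6.47, θ*₍18₎ = 7.74.
Basic interval reflects these around s:
  lower = 2 × 7.56 − 7.74 = 7.38
  upper = 2 × 7.56 − 6.47 = 8.65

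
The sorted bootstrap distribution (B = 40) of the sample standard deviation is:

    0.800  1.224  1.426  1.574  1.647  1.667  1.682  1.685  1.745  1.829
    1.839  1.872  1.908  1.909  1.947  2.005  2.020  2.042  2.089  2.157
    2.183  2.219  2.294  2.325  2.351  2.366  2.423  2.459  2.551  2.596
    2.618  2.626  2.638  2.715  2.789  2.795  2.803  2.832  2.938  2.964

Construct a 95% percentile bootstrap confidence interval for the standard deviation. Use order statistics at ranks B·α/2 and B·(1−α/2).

(0.800, 2.938)

α = 0.05; lower rank = 40 × 0.025 = 1; upper rank = 40 × 0.975 = 39.
The 1st smallest replicate is 0.800; the 39th is 2.938.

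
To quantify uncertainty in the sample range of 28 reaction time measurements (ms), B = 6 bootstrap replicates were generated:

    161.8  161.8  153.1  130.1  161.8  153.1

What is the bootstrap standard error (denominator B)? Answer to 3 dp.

Bootstrap SE is the standard deviation of the 6 replicate ranges.
Mean of replicates: (161.8 + 161.8 + 153.1 + 130.1 + 161.8 + 153.1) / 6 = 921.7000 / 6 = 153.6167
Sum of squared deviations: (+8.1833)² + (+8.1833)² + (−0.5167)² + (−23.5167)² + (+8.1833)² + (−0.5167)² = 754.4683
Variance = 754.4683 / 6 = 125.7447
SE* = √125.7447

SE* = 11.214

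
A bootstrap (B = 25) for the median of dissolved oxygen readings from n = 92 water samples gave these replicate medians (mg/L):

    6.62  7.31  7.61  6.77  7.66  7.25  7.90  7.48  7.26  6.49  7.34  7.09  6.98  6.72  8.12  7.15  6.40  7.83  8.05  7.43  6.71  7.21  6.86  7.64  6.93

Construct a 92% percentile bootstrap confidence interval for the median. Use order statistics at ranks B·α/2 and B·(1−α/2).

Sorted replicates: 6.40, 6.49, 6.62, 6.71, 6.72, 6.77, 6.86, 6.93, 6.98, 7.09, 7.15, 7.21, 7.25, 7.26, 7.31, 7.34, 7.43, 7.48, 7.61, 7.64, 7.66, 7.83, 7.90, 8.05, 8.12
α = 0.08; lower rank = 25 × 0.040 = 1; upper rank = 25 × 0.960 = 24.
The 1st smallest replicate is 6.40; the 24th is 8.05.

(6.40, 8.05)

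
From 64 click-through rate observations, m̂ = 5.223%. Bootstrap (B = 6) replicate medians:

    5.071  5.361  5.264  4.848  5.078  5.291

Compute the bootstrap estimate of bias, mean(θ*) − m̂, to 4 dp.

mean(θ*) = (5.071 + 5.361 + 5.264 + 4.848 + 5.078 + 5.291) / 6 = 5.15217
bias = 5.15217 − 5.223

bias = −0.0708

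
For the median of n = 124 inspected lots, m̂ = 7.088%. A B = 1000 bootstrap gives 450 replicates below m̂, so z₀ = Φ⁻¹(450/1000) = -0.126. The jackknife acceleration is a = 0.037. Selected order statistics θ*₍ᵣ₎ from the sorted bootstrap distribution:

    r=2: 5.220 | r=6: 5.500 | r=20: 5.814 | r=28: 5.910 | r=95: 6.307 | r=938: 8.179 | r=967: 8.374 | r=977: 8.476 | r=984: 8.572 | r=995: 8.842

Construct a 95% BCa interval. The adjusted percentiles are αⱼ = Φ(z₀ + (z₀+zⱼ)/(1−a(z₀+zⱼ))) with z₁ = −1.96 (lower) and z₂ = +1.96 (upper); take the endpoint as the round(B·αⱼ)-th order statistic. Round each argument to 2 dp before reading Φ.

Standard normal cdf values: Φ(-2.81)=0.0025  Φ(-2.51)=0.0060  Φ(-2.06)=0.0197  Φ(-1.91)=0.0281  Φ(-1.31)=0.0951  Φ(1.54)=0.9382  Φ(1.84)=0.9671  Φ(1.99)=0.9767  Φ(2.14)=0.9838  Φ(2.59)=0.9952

(5.814, 8.374)

Lower: z₀ + z₁ = -0.126 + (-1.960) = -2.086; 1 − a(z₀+z₁) = 1 − (0.037)(-2.086) = 1.0772; argument = -0.126 + (-2.086)/1.0772 = -2.0625 → -2.06.
α₁ = Φ(-2.06) = 0.0197; rank = round(1000 × 0.0197) = 20; θ*₍20₎ = 5.814.
Upper: z₀ + z₂ = 1.834; 1 − a(z₀+z₂) = 0.9321; argument = 1.8415 → 1.84; α₂ = 0.9671; rank = 967; θ*₍967₎ = 8.374.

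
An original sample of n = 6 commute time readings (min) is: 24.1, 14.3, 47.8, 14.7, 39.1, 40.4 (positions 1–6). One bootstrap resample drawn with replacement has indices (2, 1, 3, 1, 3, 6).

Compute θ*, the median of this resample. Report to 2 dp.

θ* = 32.25

Resample values: 14.3, 24.1, 47.8, 24.1, 47.8, 40.4.
Sorted: 14.3, 24.1, 24.1, 40.4, 47.8, 47.8
Median = average of the two middle values = 32.25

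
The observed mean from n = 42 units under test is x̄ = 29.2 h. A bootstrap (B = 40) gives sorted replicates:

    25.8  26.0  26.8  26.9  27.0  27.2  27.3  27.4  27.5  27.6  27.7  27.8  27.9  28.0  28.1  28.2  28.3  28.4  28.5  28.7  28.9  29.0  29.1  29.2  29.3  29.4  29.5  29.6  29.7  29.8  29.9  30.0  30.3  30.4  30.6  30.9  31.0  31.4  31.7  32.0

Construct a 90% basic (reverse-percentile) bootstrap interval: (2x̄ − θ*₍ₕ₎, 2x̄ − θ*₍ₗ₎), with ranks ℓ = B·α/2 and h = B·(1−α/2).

Percentile endpoints at ranks 2 and 38: θ*₍2₎ = 26.0, θ*₍38₎ = 31.4.
Basic interval reflects these around x̄:
  lower = 2 × 29.2 − 31.4 = 27.0
  upper = 2 × 29.2 − 26.0 = 32.4

(27.0, 32.4)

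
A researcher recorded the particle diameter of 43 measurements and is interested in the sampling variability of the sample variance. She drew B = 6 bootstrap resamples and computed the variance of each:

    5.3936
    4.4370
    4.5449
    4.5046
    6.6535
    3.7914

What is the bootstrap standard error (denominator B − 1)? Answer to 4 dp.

Bootstrap SE is the standard deviation of the 6 replicate variances.
Mean of replicates: (5.3936 + 4.4370 + 4.5449 + 4.5046 + 6.6535 + 3.7914) / 6 = 29.32500 / 6 = 4.88750
Sum of squared deviations: (+0.50610)² + (−0.45050)² + (−0.34260)² + (−0.38290)² + (+1.76600)² + (−1.09610)² = 5.04327
Variance = 5.04327 / 5 = 1.00865
SE* = √1.00865

SE* = 1.0043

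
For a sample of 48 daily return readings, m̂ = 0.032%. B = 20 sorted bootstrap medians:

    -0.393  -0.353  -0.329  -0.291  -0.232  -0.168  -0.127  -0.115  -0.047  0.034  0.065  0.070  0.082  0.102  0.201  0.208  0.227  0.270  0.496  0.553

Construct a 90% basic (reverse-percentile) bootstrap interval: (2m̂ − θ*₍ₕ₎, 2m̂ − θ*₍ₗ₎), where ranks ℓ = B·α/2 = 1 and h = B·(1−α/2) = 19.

(-0.432, 0.457)

Percentile endpoints at ranks 1 and 19: θ*₍1₎ = -0.393, θ*₍19₎ = 0.496.
Basic interval reflects these around m̂:
  lower = 2 × 0.032 − 0.496 = -0.432
  upper = 2 × 0.032 − -0.393 = 0.457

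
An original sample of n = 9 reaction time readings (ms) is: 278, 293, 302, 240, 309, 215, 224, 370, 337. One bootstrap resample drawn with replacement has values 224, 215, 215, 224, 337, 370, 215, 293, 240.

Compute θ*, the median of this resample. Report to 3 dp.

Sorted: 215, 215, 215, 224, 224, 240, 293, 337, 370
Median = middle value = 224.000

θ* = 224.000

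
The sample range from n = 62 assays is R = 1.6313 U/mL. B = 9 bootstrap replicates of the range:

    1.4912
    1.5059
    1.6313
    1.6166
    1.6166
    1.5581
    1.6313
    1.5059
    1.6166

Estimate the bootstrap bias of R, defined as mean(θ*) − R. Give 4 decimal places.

mean(θ*) = (1.4912 + 1.5059 + 1.6313 + 1.6166 + 1.6166 + 1.5581 + 1.6313 + 1.5059 + 1.6166) / 9 = 1.57483
bias = 1.57483 − 1.6313

bias = −0.0565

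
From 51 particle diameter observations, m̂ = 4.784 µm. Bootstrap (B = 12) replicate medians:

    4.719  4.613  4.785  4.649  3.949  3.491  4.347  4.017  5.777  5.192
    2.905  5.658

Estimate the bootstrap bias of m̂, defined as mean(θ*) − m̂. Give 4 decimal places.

bias = −0.2755

mean(θ*) = (4.719 + 4.613 + 4.785 + 4.649 + 3.949 + 3.491 + 4.347 + 4.017 + 5.777 + 5.192 + 2.905 + 5.658) / 12 = 4.50850
bias = 4.50850 − 4.784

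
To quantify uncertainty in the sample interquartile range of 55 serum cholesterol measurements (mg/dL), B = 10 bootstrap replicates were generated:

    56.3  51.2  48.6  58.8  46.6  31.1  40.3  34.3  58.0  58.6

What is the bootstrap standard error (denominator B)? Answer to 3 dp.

Bootstrap SE is the standard deviation of the 10 replicate interquartile ranges.
Mean of replicates: (56.3 + 51.2 + 48.6 + 58.8 + 46.6 + 31.1 + 40.3 + 34.3 + 58.0 + 58.6) / 10 = 483.8000 / 10 = 48.3800
Sum of squared deviations: (+7.9200)² + (+2.8200)² + (+0.2200)² + (+10.4200)² + (−1.7800)² + (−17.2800)² + (−8.0800)² + (−14.0800)² + (+9.6200)² + (+10.2200)² = 941.5960
Variance = 941.5960 / 10 = 94.1596
SE* = √94.1596

SE* = 9.704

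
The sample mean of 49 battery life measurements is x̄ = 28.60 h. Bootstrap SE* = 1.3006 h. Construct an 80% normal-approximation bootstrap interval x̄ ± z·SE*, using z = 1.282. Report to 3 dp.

(26.933, 30.267)

Margin = 1.282 × 1.3006 = 1.6674
Interval: 28.60 ± 1.6674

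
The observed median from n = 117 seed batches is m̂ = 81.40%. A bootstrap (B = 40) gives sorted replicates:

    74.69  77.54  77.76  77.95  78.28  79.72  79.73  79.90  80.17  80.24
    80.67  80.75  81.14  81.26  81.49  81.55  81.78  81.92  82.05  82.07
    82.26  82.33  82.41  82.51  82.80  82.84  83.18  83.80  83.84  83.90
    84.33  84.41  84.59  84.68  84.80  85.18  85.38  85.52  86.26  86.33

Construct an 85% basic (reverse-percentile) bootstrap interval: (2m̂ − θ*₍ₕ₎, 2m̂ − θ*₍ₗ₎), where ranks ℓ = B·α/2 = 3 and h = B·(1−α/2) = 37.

Percentile endpoints at ranks 3 and 37: θ*₍3₎ = 77.76, θ*₍37₎ = 85.38.
Basic interval reflects these around m̂:
  lower = 2 × 81.40 − 85.38 = 77.42
  upper = 2 × 81.40 − 77.76 = 85.04

(77.42, 85.04)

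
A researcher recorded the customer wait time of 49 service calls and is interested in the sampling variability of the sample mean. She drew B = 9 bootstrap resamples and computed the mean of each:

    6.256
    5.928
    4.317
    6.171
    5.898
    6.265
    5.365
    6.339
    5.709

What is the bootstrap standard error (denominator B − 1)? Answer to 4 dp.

Bootstrap SE is the standard deviation of the 9 replicate means.
Mean of replicates: (6.256 + 5.928 + 4.317 + 6.171 + 5.898 + 6.265 + 5.365 + 6.339 + 5.709) / 9 = 52.24800 / 9 = 5.80533
Sum of squared deviations: (+0.45067)² + (+0.12267)² + (−1.48833)² + (+0.36567)² + (+0.09267)² + (+0.45967)² + (−0.44033)² + (+0.53367)² + (−0.09633)² = 3.27485
Variance = 3.27485 / 8 = 0.40936
SE* = √0.40936

SE* = 0.6398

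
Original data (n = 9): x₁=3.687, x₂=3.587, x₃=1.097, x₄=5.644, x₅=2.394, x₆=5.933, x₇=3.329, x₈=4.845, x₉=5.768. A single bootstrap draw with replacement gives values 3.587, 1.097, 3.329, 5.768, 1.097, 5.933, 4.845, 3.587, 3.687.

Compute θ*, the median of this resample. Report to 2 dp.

Sorted: 1.097, 1.097, 3.329, 3.587, 3.587, 3.687, 4.845, 5.768, 5.933
Median = middle value = 3.59

θ* = 3.59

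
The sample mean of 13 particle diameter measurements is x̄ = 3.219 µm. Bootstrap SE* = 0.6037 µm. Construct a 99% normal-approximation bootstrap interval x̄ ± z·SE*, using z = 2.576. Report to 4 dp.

(1.6639, 4.7741)

Margin = 2.576 × 0.6037 = 1.55513
Interval: 3.219 ± 1.55513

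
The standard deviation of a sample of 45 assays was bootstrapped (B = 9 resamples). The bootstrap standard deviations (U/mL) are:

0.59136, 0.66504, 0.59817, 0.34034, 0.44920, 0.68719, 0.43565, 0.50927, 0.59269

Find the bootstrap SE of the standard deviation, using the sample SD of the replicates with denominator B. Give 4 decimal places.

Bootstrap SE is the standard deviation of the 9 replicate standard deviations.
Mean of replicates: (0.59136 + 0.66504 + 0.59817 + 0.34034 + 0.44920 + 0.68719 + 0.43565 + 0.50927 + 0.59269) / 9 = 4.868910 / 9 = 0.540990
Sum of squared deviations: (+0.050370)² + (+0.124050)² + (+0.057180)² + (−0.200650)² + (−0.091790)² + (+0.146200)² + (−0.105340)² + (−0.031720)² + (+0.051700)² = 0.106031
Variance = 0.106031 / 9 = 0.011781
SE* = √0.011781

SE* = 0.1085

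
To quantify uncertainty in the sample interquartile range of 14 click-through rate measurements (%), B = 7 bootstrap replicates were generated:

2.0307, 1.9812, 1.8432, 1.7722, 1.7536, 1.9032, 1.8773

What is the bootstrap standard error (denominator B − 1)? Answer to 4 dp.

SE* = 0.1020

Bootstrap SE is the standard deviation of the 7 replicate interquartile ranges.
Mean of replicates: (2.0307 + 1.9812 + 1.8432 + 1.7722 + 1.7536 + 1.9032 + 1.8773) / 7 = 13.16140 / 7 = 1.88020
Sum of squared deviations: (+0.15050)² + (+0.10100)² + (−0.03700)² + (−0.10800)² + (−0.12660)² + (+0.02300)² + (−0.00290)² = 0.06245
Variance = 0.06245 / 6 = 0.01041
SE* = √0.01041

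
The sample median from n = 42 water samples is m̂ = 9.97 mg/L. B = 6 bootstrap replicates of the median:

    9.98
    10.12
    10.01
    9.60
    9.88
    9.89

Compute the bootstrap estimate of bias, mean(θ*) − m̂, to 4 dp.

bias = −0.0567

mean(θ*) = (9.98 + 10.12 + 10.01 + 9.60 + 9.88 + 9.89) / 6 = 9.91333
bias = 9.91333 − 9.97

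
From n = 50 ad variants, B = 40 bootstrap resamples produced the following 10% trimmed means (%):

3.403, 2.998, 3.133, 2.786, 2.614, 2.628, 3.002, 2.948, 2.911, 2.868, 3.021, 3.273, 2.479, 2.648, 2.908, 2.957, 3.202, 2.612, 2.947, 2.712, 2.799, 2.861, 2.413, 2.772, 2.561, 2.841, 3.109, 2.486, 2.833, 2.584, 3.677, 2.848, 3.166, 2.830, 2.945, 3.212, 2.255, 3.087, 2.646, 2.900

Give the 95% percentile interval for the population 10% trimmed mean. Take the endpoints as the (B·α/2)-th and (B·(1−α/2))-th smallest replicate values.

(2.255, 3.403)

Sorted replicates: 2.255, 2.413, 2.479, 2.486, 2.561, 2.584, 2.612, 2.614, 2.628, 2.646, 2.648, 2.712, 2.772, 2.786, 2.799, 2.830, 2.833, 2.841, 2.848, 2.861, 2.868, 2.900, 2.908, 2.911, 2.945, 2.947, 2.948, 2.957, 2.998, 3.002, 3.021, 3.087, 3.109, 3.133, 3.166, 3.202, 3.212, 3.273, 3.403, 3.677
α = 0.05; lower rank = 40 × 0.025 = 1; upper rank = 40 × 0.975 = 39.
The 1st smallest replicate is 2.255; the 39th is 3.403.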